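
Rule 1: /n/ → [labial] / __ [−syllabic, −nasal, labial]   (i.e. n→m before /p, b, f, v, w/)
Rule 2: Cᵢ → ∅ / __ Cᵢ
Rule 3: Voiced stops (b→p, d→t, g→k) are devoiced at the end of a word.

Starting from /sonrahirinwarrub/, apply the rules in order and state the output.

Rule 1 (nasal place assimilation): /n/ precedes the labial consonant /w/, so it assimilates in place to [m]. /sonrahirinwarrub/ → sonrahirimwarrub.
Rule 2 (degemination): /rr/ is a geminate; the first /r/ deletes. /sonrahirimwarrub/ → sonrahirimwarub.
Rule 3 (final devoicing): /b/ is a voiced stop in word-final position, so it devoices to [p]. /sonrahirimwarub/ → sonrahirimwarup.

sonrahirimwarup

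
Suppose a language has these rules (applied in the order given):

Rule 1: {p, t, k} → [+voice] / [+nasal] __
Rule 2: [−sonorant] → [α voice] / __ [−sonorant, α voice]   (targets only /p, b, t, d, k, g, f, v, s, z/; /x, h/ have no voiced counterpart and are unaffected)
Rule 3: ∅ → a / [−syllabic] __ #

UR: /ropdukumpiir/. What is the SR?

Rule 1 (post-nasal voicing): /p/ is a voiceless stop immediately after the nasal /m/, so it voices to [b]. /ropdukumpiir/ → ropdukumbiir.
Rule 2 (regressive voicing assimilation): /p/ precedes the voiced obstruent /d/, so it voices to [b] by assimilation. /ropdukumbiir/ → robdukumbiir.
Rule 3 (final a-epenthesis): the form ends in the consonant /r/, so [a] is inserted word-finally. /robdukumbiir/ → robdukumbiira.

robdukumbiira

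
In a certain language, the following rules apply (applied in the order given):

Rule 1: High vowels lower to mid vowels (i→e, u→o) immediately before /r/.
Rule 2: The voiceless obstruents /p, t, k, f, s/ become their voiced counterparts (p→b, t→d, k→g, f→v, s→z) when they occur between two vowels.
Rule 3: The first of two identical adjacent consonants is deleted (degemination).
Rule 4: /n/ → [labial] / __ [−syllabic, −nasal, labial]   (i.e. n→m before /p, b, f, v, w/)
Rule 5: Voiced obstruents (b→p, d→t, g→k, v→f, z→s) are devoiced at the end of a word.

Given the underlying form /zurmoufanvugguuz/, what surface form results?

Rule 1 (pre-rhotic lowering): /u/ is a high vowel immediately before /r/, so it lowers to [o]. /zurmoufanvugguuz/ → zormoufanvugguuz.
Rule 2 (intervocalic voicing): /f/ is a voiceless obstruent between vowels /u/ and /a/, so it voices to [v]. /zormoufanvugguuz/ → zormouvanvugguuz.
Rule 3 (degemination): /gg/ is a geminate; the first /g/ deletes. /zormouvanvugguuz/ → zormouvanvuguuz.
Rule 4 (nasal place assimilation): /n/ precedes the labial consonant /v/, so it assimilates in place to [m]. /zormouvanvuguuz/ → zormouvamvuguuz.
Rule 5 (final devoicing): /z/ is a voiced obstruent in word-final position, so it devoices to [s]. /zormouvamvuguuz/ → zormouvamvuguus.

zormouvamvuguus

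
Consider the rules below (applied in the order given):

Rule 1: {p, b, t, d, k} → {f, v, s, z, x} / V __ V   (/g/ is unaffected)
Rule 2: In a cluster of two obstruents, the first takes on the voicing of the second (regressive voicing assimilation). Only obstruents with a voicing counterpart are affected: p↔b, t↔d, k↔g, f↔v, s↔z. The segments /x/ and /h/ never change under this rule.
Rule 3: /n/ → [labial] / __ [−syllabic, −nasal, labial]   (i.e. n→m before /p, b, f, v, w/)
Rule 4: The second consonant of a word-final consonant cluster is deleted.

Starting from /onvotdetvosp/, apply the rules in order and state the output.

Rule 1 (intervocalic spirantization): no segment meets the environment; /onvotdetvosp/ is unchanged.
Rule 2 (regressive voicing assimilation): /t/ precedes the voiced obstruent /d/, so it voices to [d] by assimilation. /t/ precedes the voiced obstruent /v/, so it voices to [d] by assimilation. /onvotdetvosp/ → onvoddedvosp.
Rule 3 (nasal place assimilation): /n/ precedes the labial consonant /v/, so it assimilates in place to [m]. /onvoddedvosp/ → omvoddedvosp.
Rule 4 (final cluster simplification): /p/ is the second consonant of a word-final cluster /sp/, so it deletes. /omvoddedvosp/ → omvoddedvos.

omvoddedvos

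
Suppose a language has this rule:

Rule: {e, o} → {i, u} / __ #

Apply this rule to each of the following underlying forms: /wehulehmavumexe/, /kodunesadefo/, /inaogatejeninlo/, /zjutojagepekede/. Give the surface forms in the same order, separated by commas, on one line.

wehulehmavumexi, kodunesadefu, inaogatejeninlu, zjutojagepekedi

/wehulehmavumexe/: /e/ is a mid vowel in word-final position, so it raises to [i]. → [wehulehmavumexi].
/kodunesadefo/: /o/ is a mid vowel in word-final position, so it raises to [u]. → [kodunesadefu].
/inaogatejeninlo/: /o/ is a mid vowel in word-final position, so it raises to [u]. → [inaogatejeninlu].
/zjutojagepekede/: /e/ is a mid vowel in word-final position, so it raises to [i]. → [zjutojagepekedi].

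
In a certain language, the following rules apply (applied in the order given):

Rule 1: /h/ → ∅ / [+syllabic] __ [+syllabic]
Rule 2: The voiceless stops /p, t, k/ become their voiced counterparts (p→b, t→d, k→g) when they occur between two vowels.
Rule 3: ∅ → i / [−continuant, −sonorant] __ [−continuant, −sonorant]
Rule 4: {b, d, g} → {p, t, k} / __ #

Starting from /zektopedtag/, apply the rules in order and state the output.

zekitobeditak

Rule 1 (intervocalic h-deletion): no segment meets the environment; /zektopedtag/ is unchanged.
Rule 2 (intervocalic voicing): /p/ is a voiceless stop between vowels /o/ and /e/, so it voices to [b]. /zektopedtag/ → zektobedtag.
Rule 3 (stop-cluster i-epenthesis): /k/ and /t/ form a stop–stop cluster, so [i] is inserted between them. /d/ and /t/ form a stop–stop cluster, so [i] is inserted between them. /zektobedtag/ → zekitobeditag.
Rule 4 (final devoicing): /g/ is a voiced stop in word-final position, so it devoices to [k]. /zekitobeditag/ → zekitobeditak.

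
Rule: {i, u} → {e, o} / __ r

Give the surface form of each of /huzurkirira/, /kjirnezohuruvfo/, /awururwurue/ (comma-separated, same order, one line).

huzorkerera, kjernezohoruvfo, awororworue

/huzurkirira/: /u/ is a high vowel immediately before /r/, so it lowers to [o]. /i/ is a high vowel immediately before /r/, so it lowers to [e]. /i/ is a high vowel immediately before /r/, so it lowers to [e]. → [huzorkerera].
/kjirnezohuruvfo/: /i/ is a high vowel immediately before /r/, so it lowers to [e]. /u/ is a high vowel immediately before /r/, so it lowers to [o]. → [kjernezohoruvfo].
/awururwurue/: /u/ is a high vowel immediately before /r/, so it lowers to [o]. /u/ is a high vowel immediately before /r/, so it lowers to [o]. /u/ is a high vowel immediately before /r/, so it lowers to [o]. → [awororworue].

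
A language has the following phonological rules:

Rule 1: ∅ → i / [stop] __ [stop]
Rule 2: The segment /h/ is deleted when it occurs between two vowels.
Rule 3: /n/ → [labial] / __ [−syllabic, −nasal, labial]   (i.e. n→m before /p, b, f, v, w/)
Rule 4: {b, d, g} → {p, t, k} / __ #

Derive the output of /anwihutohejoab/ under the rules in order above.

Rule 1 (stop-cluster i-epenthesis): no segment meets the environment; /anwihutohejoab/ is unchanged.
Rule 2 (intervocalic h-deletion): /h/ occurs between vowels /i/ and /u/, so it deletes. /h/ occurs between vowels /o/ and /e/, so it deletes. /anwihutohejoab/ → anwiutoejoab.
Rule 3 (nasal place assimilation): /n/ precedes the labial consonant /w/, so it assimilates in place to [m]. /anwiutoejoab/ → amwiutoejoab.
Rule 4 (final devoicing): /b/ is a voiced stop in word-final position, so it devoices to [p]. /amwiutoejoab/ → amwiutoejoap.

amwiutoejoap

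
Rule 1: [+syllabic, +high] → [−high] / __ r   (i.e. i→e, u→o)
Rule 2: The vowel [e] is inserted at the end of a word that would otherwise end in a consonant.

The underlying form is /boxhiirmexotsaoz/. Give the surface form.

boxhiermexotsaoze

Rule 1 (pre-rhotic lowering): /i/ is a high vowel immediately before /r/, so it lowers to [e]. /boxhiirmexotsaoz/ → boxhiermexotsaoz.
Rule 2 (final e-epenthesis): the form ends in the consonant /z/, so [e] is inserted word-finally. /boxhiermexotsaoz/ → boxhiermexotsaoze.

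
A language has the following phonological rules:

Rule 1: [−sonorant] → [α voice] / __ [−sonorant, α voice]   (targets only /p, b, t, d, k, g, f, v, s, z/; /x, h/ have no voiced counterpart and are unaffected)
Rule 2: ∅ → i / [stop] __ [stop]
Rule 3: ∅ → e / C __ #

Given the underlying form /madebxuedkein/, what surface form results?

madepxuetikeine

Rule 1 (regressive voicing assimilation): /b/ precedes the voiceless obstruent /x/, so it devoices to [p] by assimilation. /d/ precedes the voiceless obstruent /k/, so it devoices to [t] by assimilation. /madebxuedkein/ → madepxuetkein.
Rule 2 (stop-cluster i-epenthesis): /t/ and /k/ form a stop–stop cluster, so [i] is inserted between them. /madepxuetkein/ → madepxuetikein.
Rule 3 (final e-epenthesis): the form ends in the consonant /n/, so [e] is inserted word-finally. /madepxuetikein/ → madepxuetikeine.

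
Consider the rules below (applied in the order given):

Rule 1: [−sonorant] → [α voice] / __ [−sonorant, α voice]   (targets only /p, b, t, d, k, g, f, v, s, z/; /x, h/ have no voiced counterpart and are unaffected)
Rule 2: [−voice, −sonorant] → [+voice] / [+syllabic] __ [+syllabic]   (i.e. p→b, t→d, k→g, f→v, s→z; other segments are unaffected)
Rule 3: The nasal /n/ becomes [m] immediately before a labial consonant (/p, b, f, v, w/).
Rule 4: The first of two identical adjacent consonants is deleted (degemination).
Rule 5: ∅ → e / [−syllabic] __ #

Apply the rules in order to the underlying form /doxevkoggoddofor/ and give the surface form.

doxefkogodovore

Rule 1 (regressive voicing assimilation): /v/ precedes the voiceless obstruent /k/, so it devoices to [f] by assimilation. /doxevkoggoddofor/ → doxefkoggoddofor.
Rule 2 (intervocalic voicing): /f/ is a voiceless obstruent between vowels /o/ and /o/, so it voices to [v]. /doxefkoggoddofor/ → doxefkoggoddovor.
Rule 3 (nasal place assimilation): no segment meets the environment; /doxefkoggoddovor/ is unchanged.
Rule 4 (degemination): /gg/ is a geminate; the first /g/ deletes. /dd/ is a geminate; the first /d/ deletes. /doxefkoggoddovor/ → doxefkogodovor.
Rule 5 (final e-epenthesis): the form ends in the consonant /r/, so [e] is inserted word-finally. /doxefkogodovor/ → doxefkogodovore.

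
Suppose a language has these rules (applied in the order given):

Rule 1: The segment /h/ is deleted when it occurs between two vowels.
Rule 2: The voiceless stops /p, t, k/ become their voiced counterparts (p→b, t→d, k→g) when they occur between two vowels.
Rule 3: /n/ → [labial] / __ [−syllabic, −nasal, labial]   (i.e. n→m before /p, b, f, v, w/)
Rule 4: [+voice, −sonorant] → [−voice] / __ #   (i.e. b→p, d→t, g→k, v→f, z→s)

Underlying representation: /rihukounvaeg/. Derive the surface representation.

riugoumvaek

Rule 1 (intervocalic h-deletion): /h/ occurs between vowels /i/ and /u/, so it deletes. /rihukounvaeg/ → riukounvaeg.
Rule 2 (intervocalic voicing): /k/ is a voiceless stop between vowels /u/ and /o/, so it voices to [g]. /riukounvaeg/ → riugounvaeg.
Rule 3 (nasal place assimilation): /n/ precedes the labial consonant /v/, so it assimilates in place to [m]. /riugounvaeg/ → riugoumvaeg.
Rule 4 (final devoicing): /g/ is a voiced obstruent in word-final position, so it devoices to [k]. /riugoumvaeg/ → riugoumvaek.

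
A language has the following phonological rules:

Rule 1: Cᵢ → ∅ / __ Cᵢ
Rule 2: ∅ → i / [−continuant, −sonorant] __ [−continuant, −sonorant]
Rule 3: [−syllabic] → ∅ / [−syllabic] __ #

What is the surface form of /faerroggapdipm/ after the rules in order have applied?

faerogapidip

Rule 1 (degemination): /rr/ is a geminate; the first /r/ deletes. /gg/ is a geminate; the first /g/ deletes. /faerroggapdipm/ → faerogapdipm.
Rule 2 (stop-cluster i-epenthesis): /p/ and /d/ form a stop–stop cluster, so [i] is inserted between them. /faerogapdipm/ → faerogapidipm.
Rule 3 (final cluster simplification): /m/ is the second consonant of a word-final cluster /pm/, so it deletes. /faerogapidipm/ → faerogapidip.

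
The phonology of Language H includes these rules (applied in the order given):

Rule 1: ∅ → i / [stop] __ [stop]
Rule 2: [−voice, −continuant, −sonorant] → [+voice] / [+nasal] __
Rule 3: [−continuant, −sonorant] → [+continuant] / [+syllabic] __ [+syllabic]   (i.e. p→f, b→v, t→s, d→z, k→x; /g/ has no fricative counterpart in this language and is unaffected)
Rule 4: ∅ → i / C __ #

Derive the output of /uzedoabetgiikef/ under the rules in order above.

Rule 1 (stop-cluster i-epenthesis): /t/ and /g/ form a stop–stop cluster, so [i] is inserted between them. /uzedoabetgiikef/ → uzedoabetigiikef.
Rule 2 (post-nasal voicing): no segment meets the environment; /uzedoabetigiikef/ is unchanged.
Rule 3 (intervocalic spirantization): /d/ is a stop between vowels /e/ and /o/, so it spirantizes to the fricative [z]. /b/ is a stop between vowels /a/ and /e/, so it spirantizes to the fricative [v]. /t/ is a stop between vowels /e/ and /i/, so it spirantizes to the fricative [s]. /k/ is a stop between vowels /i/ and /e/, so it spirantizes to the fricative [x]. /uzedoabetigiikef/ → uzezoavesigiixef.
Rule 4 (final i-epenthesis): the form ends in the consonant /f/, so [i] is inserted word-finally. /uzezoavesigiixef/ → uzezoavesigiixefi.

uzezoavesigiixefi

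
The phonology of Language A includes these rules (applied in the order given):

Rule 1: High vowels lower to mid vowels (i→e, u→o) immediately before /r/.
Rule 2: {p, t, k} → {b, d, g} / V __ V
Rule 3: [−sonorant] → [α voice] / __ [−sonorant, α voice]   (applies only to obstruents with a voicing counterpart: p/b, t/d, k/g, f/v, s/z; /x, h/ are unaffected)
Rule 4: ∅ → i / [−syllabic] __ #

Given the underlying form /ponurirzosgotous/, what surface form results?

Rule 1 (pre-rhotic lowering): /u/ is a high vowel immediately before /r/, so it lowers to [o]. /i/ is a high vowel immediately before /r/, so it lowers to [e]. /ponurirzosgotous/ → ponorerzosgotous.
Rule 2 (intervocalic voicing): /t/ is a voiceless stop between vowels /o/ and /o/, so it voices to [d]. /ponorerzosgotous/ → ponorerzosgodous.
Rule 3 (regressive voicing assimilation): /s/ precedes the voiced obstruent /g/, so it voices to [z] by assimilation. /ponorerzosgodous/ → ponorerzozgodous.
Rule 4 (final i-epenthesis): the form ends in the consonant /s/, so [i] is inserted word-finally. /ponorerzozgodous/ → ponorerzozgodousi.

ponorerzozgodousi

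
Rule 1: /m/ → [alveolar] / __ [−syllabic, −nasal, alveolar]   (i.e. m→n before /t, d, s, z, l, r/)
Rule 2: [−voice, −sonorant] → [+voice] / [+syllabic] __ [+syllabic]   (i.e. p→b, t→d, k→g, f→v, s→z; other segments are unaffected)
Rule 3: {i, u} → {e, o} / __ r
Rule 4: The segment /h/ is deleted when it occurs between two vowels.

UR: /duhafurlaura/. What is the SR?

Rule 1 (nasal place assimilation): no segment meets the environment; /duhafurlaura/ is unchanged.
Rule 2 (intervocalic voicing): /f/ is a voiceless obstruent between vowels /a/ and /u/, so it voices to [v]. /duhafurlaura/ → duhavurlaura.
Rule 3 (pre-rhotic lowering): /u/ is a high vowel immediately before /r/, so it lowers to [o]. /u/ is a high vowel immediately before /r/, so it lowers to [o]. /duhavurlaura/ → duhavorlaora.
Rule 4 (intervocalic h-deletion): /h/ occurs between vowels /u/ and /a/, so it deletes. /duhavorlaora/ → duavorlaora.

duavorlaora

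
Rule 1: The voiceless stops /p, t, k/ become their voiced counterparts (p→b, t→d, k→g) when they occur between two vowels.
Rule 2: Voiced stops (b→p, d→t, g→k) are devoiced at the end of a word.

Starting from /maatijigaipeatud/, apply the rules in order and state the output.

Rule 1 (intervocalic voicing): /t/ is a voiceless stop between vowels /a/ and /i/, so it voices to [d]. /p/ is a voiceless stop between vowels /i/ and /e/, so it voices to [b]. /t/ is a voiceless stop between vowels /a/ and /u/, so it voices to [d]. /maatijigaipeatud/ → maadijigaibeadud.
Rule 2 (final devoicing): /d/ is a voiced stop in word-final position, so it devoices to [t]. /maadijigaibeadud/ → maadijigaibeadut.

maadijigaibeadut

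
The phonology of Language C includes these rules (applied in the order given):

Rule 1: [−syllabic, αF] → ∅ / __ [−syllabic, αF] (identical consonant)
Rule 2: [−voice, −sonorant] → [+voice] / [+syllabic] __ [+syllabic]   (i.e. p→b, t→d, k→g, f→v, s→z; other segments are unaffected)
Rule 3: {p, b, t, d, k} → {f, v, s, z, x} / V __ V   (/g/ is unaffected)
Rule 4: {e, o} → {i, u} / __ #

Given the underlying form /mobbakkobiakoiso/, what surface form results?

movagoviagoizu

Rule 1 (degemination): /bb/ is a geminate; the first /b/ deletes. /kk/ is a geminate; the first /k/ deletes. /mobbakkobiakoiso/ → mobakobiakoiso.
Rule 2 (intervocalic voicing): /k/ is a voiceless obstruent between vowels /a/ and /o/, so it voices to [g]. /k/ is a voiceless obstruent between vowels /a/ and /o/, so it voices to [g]. /s/ is a voiceless obstruent between vowels /i/ and /o/, so it voices to [z]. /mobakobiakoiso/ → mobagobiagoizo.
Rule 3 (intervocalic spirantization): /b/ is a stop between vowels /o/ and /a/, so it spirantizes to the fricative [v]. /b/ is a stop between vowels /o/ and /i/, so it spirantizes to the fricative [v]. /mobagobiagoizo/ → movagoviagoizo.
Rule 4 (final vowel raising): /o/ is a mid vowel in word-final position, so it raises to [u]. /movagoviagoizo/ → movagoviagoizu.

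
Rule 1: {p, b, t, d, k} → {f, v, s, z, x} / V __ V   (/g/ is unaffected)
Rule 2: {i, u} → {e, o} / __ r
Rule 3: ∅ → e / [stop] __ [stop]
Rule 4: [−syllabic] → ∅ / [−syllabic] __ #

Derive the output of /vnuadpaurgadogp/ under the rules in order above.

Rule 1 (intervocalic spirantization): /d/ is a stop between vowels /a/ and /o/, so it spirantizes to the fricative [z]. /vnuadpaurgadogp/ → vnuadpaurgazogp.
Rule 2 (pre-rhotic lowering): /u/ is a high vowel immediately before /r/, so it lowers to [o]. /vnuadpaurgazogp/ → vnuadpaorgazogp.
Rule 3 (stop-cluster e-epenthesis): /d/ and /p/ form a stop–stop cluster, so [e] is inserted between them. /g/ and /p/ form a stop–stop cluster, so [e] is inserted between them. /vnuadpaorgazogp/ → vnuadepaorgazogep.
Rule 4 (final cluster simplification): no segment meets the environment; /vnuadepaorgazogep/ is unchanged.

vnuadepaorgazogep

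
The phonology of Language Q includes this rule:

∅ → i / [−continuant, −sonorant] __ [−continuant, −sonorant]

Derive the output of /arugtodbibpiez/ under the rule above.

arugitodibibipiez

/g/ and /t/ form a stop–stop cluster, so [i] is inserted between them.
/d/ and /b/ form a stop–stop cluster, so [i] is inserted between them.
/b/ and /p/ form a stop–stop cluster, so [i] is inserted between them.
Surface form: [arugitodibibipiez].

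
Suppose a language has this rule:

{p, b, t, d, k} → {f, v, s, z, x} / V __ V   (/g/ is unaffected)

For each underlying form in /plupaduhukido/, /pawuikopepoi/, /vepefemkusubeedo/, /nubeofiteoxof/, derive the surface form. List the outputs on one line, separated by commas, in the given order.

plufazuhuxizo, pawuixofefoi, vefefemkusuveezo, nuveofiseoxof

/plupaduhukido/: /p/ is a stop between vowels /u/ and /a/, so it spirantizes to the fricative [f]. /d/ is a stop between vowels /a/ and /u/, so it spirantizes to the fricative [z]. /k/ is a stop between vowels /u/ and /i/, so it spirantizes to the fricative [x]. /d/ is a stop between vowels /i/ and /o/, so it spirantizes to the fricative [z]. → [plufazuhuxizo].
/pawuikopepoi/: /k/ is a stop between vowels /i/ and /o/, so it spirantizes to the fricative [x]. /p/ is a stop between vowels /o/ and /e/, so it spirantizes to the fricative [f]. /p/ is a stop between vowels /e/ and /o/, so it spirantizes to the fricative [f]. → [pawuixofefoi].
/vepefemkusubeedo/: /p/ is a stop between vowels /e/ and /e/, so it spirantizes to the fricative [f]. /b/ is a stop between vowels /u/ and /e/, so it spirantizes to the fricative [v]. /d/ is a stop between vowels /e/ and /o/, so it spirantizes to the fricative [z]. → [vefefemkusuveezo].
/nubeofiteoxof/: /b/ is a stop between vowels /u/ and /e/, so it spirantizes to the fricative [v]. /t/ is a stop between vowels /i/ and /e/, so it spirantizes to the fricative [s]. → [nuveofiseoxof].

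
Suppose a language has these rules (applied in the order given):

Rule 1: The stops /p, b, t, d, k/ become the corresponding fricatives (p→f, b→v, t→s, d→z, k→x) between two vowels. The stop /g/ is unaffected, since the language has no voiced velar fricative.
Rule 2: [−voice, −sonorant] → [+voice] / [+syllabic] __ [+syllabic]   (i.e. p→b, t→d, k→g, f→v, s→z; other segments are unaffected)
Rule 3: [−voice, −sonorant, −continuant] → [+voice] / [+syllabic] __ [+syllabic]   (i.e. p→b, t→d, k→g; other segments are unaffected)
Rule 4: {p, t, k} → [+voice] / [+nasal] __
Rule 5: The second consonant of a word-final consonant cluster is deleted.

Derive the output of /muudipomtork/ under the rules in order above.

muuzivomdor

Rule 1 (intervocalic spirantization): /d/ is a stop between vowels /u/ and /i/, so it spirantizes to the fricative [z]. /p/ is a stop between vowels /i/ and /o/, so it spirantizes to the fricative [f]. /muudipomtork/ → muuzifomtork.
Rule 2 (intervocalic voicing): /f/ is a voiceless obstruent between vowels /i/ and /o/, so it voices to [v]. /muuzifomtork/ → muuzivomtork.
Rule 3 (intervocalic voicing): no segment meets the environment; /muuzivomtork/ is unchanged.
Rule 4 (post-nasal voicing): /t/ is a voiceless stop immediately after the nasal /m/, so it voices to [d]. /muuzivomtork/ → muuzivomdork.
Rule 5 (final cluster simplification): /k/ is the second consonant of a word-final cluster /rk/, so it deletes. /muuzivomdork/ → muuzivomdor.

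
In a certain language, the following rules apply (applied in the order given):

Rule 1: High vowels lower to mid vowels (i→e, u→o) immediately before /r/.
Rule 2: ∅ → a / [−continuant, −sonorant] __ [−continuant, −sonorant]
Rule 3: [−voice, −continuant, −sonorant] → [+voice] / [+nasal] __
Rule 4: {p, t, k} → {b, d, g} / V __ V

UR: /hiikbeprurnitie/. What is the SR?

hiigabeprornidie

Rule 1 (pre-rhotic lowering): /u/ is a high vowel immediately before /r/, so it lowers to [o]. /hiikbeprurnitie/ → hiikbeprornitie.
Rule 2 (stop-cluster a-epenthesis): /k/ and /b/ form a stop–stop cluster, so [a] is inserted between them. /hiikbeprornitie/ → hiikabeprornitie.
Rule 3 (post-nasal voicing): no segment meets the environment; /hiikabeprornitie/ is unchanged.
Rule 4 (intervocalic voicing): /k/ is a voiceless stop between vowels /i/ and /a/, so it voices to [g]. /t/ is a voiceless stop between vowels /i/ and /i/, so it voices to [d]. /hiikabeprornitie/ → hiigabeprornidie.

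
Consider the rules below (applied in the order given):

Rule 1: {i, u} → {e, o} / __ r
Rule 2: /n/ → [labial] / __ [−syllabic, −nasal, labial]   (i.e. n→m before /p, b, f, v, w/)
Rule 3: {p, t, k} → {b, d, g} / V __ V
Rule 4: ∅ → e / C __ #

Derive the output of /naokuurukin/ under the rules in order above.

naoguorugine

Rule 1 (pre-rhotic lowering): /u/ is a high vowel immediately before /r/, so it lowers to [o]. /naokuurukin/ → naokuorukin.
Rule 2 (nasal place assimilation): no segment meets the environment; /naokuorukin/ is unchanged.
Rule 3 (intervocalic voicing): /k/ is a voiceless stop between vowels /o/ and /u/, so it voices to [g]. /k/ is a voiceless stop between vowels /u/ and /i/, so it voices to [g]. /naokuorukin/ → naoguorugin.
Rule 4 (final e-epenthesis): the form ends in the consonant /n/, so [e] is inserted word-finally. /naoguorugin/ → naoguorugine.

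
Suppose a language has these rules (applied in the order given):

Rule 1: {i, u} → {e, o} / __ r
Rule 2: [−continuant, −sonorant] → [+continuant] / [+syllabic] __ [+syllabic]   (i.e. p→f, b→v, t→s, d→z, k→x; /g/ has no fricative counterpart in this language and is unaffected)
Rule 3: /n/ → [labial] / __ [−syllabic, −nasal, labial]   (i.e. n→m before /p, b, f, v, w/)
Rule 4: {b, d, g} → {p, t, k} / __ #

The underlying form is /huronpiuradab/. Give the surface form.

horompiorazap

Rule 1 (pre-rhotic lowering): /u/ is a high vowel immediately before /r/, so it lowers to [o]. /u/ is a high vowel immediately before /r/, so it lowers to [o]. /huronpiuradab/ → horonpioradab.
Rule 2 (intervocalic spirantization): /d/ is a stop between vowels /a/ and /a/, so it spirantizes to the fricative [z]. /horonpioradab/ → horonpiorazab.
Rule 3 (nasal place assimilation): /n/ precedes the labial consonant /p/, so it assimilates in place to [m]. /horonpiorazab/ → horompiorazab.
Rule 4 (final devoicing): /b/ is a voiced stop in word-final position, so it devoices to [p]. /horompiorazab/ → horompiorazap.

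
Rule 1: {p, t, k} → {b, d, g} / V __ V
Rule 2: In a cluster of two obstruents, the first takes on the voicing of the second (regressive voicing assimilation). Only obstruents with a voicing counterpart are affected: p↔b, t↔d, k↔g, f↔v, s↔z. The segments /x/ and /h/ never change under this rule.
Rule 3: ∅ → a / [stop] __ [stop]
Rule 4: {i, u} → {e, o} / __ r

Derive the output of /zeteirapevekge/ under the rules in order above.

zedeerabevegage

Rule 1 (intervocalic voicing): /t/ is a voiceless stop between vowels /e/ and /e/, so it voices to [d]. /p/ is a voiceless stop between vowels /a/ and /e/, so it voices to [b]. /zeteirapevekge/ → zedeirabevekge.
Rule 2 (regressive voicing assimilation): /k/ precedes the voiced obstruent /g/, so it voices to [g] by assimilation. /zedeirabevekge/ → zedeirabevegge.
Rule 3 (stop-cluster a-epenthesis): /g/ and /g/ form a stop–stop cluster, so [a] is inserted between them. /zedeirabevegge/ → zedeirabevegage.
Rule 4 (pre-rhotic lowering): /i/ is a high vowel immediately before /r/, so it lowers to [e]. /zedeirabevegage/ → zedeerabevegage.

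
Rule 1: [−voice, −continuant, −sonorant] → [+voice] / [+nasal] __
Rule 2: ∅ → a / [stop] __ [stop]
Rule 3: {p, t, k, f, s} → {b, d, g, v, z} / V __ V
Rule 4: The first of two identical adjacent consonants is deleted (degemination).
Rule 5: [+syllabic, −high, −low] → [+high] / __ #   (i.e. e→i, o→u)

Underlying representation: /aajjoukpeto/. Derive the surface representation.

Rule 1 (post-nasal voicing): no segment meets the environment; /aajjoukpeto/ is unchanged.
Rule 2 (stop-cluster a-epenthesis): /k/ and /p/ form a stop–stop cluster, so [a] is inserted between them. /aajjoukpeto/ → aajjoukapeto.
Rule 3 (intervocalic voicing): /k/ is a voiceless obstruent between vowels /u/ and /a/, so it voices to [g]. /p/ is a voiceless obstruent between vowels /a/ and /e/, so it voices to [b]. /t/ is a voiceless obstruent between vowels /e/ and /o/, so it voices to [d]. /aajjoukapeto/ → aajjougabedo.
Rule 4 (degemination): /jj/ is a geminate; the first /j/ deletes. /aajjougabedo/ → aajougabedo.
Rule 5 (final vowel raising): /o/ is a mid vowel in word-final position, so it raises to [u]. /aajougabedo/ → aajougabedu.

aajougabedu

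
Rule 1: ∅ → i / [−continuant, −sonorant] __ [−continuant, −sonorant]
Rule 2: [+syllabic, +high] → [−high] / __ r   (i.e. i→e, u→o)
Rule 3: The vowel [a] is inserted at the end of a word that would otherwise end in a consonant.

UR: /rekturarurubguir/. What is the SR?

Rule 1 (stop-cluster i-epenthesis): /k/ and /t/ form a stop–stop cluster, so [i] is inserted between them. /b/ and /g/ form a stop–stop cluster, so [i] is inserted between them. /rekturarurubguir/ → rekiturarurubiguir.
Rule 2 (pre-rhotic lowering): /u/ is a high vowel immediately before /r/, so it lowers to [o]. /u/ is a high vowel immediately before /r/, so it lowers to [o]. /i/ is a high vowel immediately before /r/, so it lowers to [e]. /rekiturarurubiguir/ → rekitorarorubiguer.
Rule 3 (final a-epenthesis): the form ends in the consonant /r/, so [a] is inserted word-finally. /rekitorarorubiguer/ → rekitorarorubiguera.

rekitorarorubiguera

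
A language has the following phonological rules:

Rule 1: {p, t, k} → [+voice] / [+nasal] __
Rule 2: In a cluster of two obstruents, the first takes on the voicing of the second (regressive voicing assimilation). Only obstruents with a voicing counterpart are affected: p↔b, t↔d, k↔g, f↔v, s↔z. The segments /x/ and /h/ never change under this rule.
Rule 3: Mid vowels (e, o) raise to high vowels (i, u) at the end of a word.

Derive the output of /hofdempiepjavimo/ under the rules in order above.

Rule 1 (post-nasal voicing): /p/ is a voiceless stop immediately after the nasal /m/, so it voices to [b]. /hofdempiepjavimo/ → hofdembiepjavimo.
Rule 2 (regressive voicing assimilation): /f/ precedes the voiced obstruent /d/, so it voices to [v] by assimilation. /hofdembiepjavimo/ → hovdembiepjavimo.
Rule 3 (final vowel raising): /o/ is a mid vowel in word-final position, so it raises to [u]. /hovdembiepjavimo/ → hovdembiepjavimu.

hovdembiepjavimu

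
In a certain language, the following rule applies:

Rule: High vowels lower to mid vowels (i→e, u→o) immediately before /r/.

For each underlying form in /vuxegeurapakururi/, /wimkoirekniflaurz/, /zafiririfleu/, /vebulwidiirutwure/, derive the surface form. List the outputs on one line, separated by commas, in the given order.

/vuxegeurapakururi/: /u/ is a high vowel immediately before /r/, so it lowers to [o]. /u/ is a high vowel immediately before /r/, so it lowers to [o]. /u/ is a high vowel immediately before /r/, so it lowers to [o]. → [vuxegeorapakorori].
/wimkoirekniflaurz/: /i/ is a high vowel immediately before /r/, so it lowers to [e]. /u/ is a high vowel immediately before /r/, so it lowers to [o]. → [wimkoerekniflaorz].
/zafiririfleu/: /i/ is a high vowel immediately before /r/, so it lowers to [e]. /i/ is a high vowel immediately before /r/, so it lowers to [e]. → [zafererifleu].
/vebulwidiirutwure/: /i/ is a high vowel immediately before /r/, so it lowers to [e]. /u/ is a high vowel immediately before /r/, so it lowers to [o]. → [vebulwidierutwore].

vuxegeorapakorori, wimkoerekniflaorz, zafererifleu, vebulwidierutwore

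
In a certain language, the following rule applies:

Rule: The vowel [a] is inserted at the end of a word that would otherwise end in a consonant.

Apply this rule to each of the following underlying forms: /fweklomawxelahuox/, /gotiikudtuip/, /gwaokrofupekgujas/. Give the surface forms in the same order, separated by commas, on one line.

fweklomawxelahuoxa, gotiikudtuipa, gwaokrofupekgujasa

/fweklomawxelahuox/: the form ends in the consonant /x/, so [a] is inserted word-finally. → [fweklomawxelahuoxa].
/gotiikudtuip/: the form ends in the consonant /p/, so [a] is inserted word-finally. → [gotiikudtuipa].
/gwaokrofupekgujas/: the form ends in the consonant /s/, so [a] is inserted word-finally. → [gwaokrofupekgujasa].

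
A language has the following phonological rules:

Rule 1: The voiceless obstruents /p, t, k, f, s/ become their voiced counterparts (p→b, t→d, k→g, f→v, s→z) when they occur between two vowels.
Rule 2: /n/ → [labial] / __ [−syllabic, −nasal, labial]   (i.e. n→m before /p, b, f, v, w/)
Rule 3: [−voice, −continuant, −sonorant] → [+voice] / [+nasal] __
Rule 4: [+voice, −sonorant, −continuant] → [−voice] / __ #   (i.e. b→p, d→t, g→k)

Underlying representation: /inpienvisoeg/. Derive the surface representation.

imbiemvizoek

Rule 1 (intervocalic voicing): /s/ is a voiceless obstruent between vowels /i/ and /o/, so it voices to [z]. /inpienvisoeg/ → inpienvizoeg.
Rule 2 (nasal place assimilation): /n/ precedes the labial consonant /p/, so it assimilates in place to [m]. /n/ precedes the labial consonant /v/, so it assimilates in place to [m]. /inpienvizoeg/ → impiemvizoeg.
Rule 3 (post-nasal voicing): /p/ is a voiceless stop immediately after the nasal /m/, so it voices to [b]. /impiemvizoeg/ → imbiemvizoeg.
Rule 4 (final devoicing): /g/ is a voiced stop in word-final position, so it devoices to [k]. /imbiemvizoeg/ → imbiemvizoek.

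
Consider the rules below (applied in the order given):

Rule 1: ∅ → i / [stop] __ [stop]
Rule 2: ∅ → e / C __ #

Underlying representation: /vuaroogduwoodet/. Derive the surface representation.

vuaroogiduwoodete

Rule 1 (stop-cluster i-epenthesis): /g/ and /d/ form a stop–stop cluster, so [i] is inserted between them. /vuaroogduwoodet/ → vuaroogiduwoodet.
Rule 2 (final e-epenthesis): the form ends in the consonant /t/, so [e] is inserted word-finally. /vuaroogiduwoodet/ → vuaroogiduwoodete.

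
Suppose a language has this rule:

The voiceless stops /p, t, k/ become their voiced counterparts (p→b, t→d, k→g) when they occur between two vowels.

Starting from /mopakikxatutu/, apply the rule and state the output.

Scanning /mopakikxatutu/: /p/ is a voiceless stop between vowels /o/ and /a/, so it voices to [b]; /k/ is a voiceless stop between vowels /a/ and /i/, so it voices to [g]; /k/ at position 7 is not in the conditioning environment; /t/ is a voiceless stop between vowels /a/ and /u/, so it voices to [d]; /t/ is a voiceless stop between vowels /u/ and /u/, so it voices to [d].
Result: [mobagikxadudu].

mobagikxadudu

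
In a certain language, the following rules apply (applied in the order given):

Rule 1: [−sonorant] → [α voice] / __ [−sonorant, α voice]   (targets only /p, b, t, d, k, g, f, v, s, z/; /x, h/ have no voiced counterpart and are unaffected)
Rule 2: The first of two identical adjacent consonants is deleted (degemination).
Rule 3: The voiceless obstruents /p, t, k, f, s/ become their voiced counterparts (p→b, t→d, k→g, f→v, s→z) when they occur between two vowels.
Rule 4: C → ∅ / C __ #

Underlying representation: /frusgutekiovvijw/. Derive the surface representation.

fruzgudegiovij

Rule 1 (regressive voicing assimilation): /s/ precedes the voiced obstruent /g/, so it voices to [z] by assimilation. /frusgutekiovvijw/ → fruzgutekiovvijw.
Rule 2 (degemination): /vv/ is a geminate; the first /v/ deletes. /fruzgutekiovvijw/ → fruzgutekiovijw.
Rule 3 (intervocalic voicing): /t/ is a voiceless obstruent between vowels /u/ and /e/, so it voices to [d]. /k/ is a voiceless obstruent between vowels /e/ and /i/, so it voices to [g]. /fruzgutekiovijw/ → fruzgudegiovijw.
Rule 4 (final cluster simplification): /w/ is the second consonant of a word-final cluster /jw/, so it deletes. /fruzgudegiovijw/ → fruzgudegiovij.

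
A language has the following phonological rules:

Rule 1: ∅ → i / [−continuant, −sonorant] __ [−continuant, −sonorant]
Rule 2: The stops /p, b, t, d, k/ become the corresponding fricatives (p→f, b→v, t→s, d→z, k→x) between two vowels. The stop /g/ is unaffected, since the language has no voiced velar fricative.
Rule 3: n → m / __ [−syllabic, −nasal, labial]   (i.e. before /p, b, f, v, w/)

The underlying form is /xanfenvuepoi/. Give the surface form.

xamfemvuefoi

Rule 1 (stop-cluster i-epenthesis): no segment meets the environment; /xanfenvuepoi/ is unchanged.
Rule 2 (intervocalic spirantization): /p/ is a stop between vowels /e/ and /o/, so it spirantizes to the fricative [f]. /xanfenvuepoi/ → xanfenvuefoi.
Rule 3 (nasal place assimilation): /n/ precedes the labial consonant /f/, so it assimilates in place to [m]. /n/ precedes the labial consonant /v/, so it assimilates in place to [m]. /xanfenvuefoi/ → xamfemvuefoi.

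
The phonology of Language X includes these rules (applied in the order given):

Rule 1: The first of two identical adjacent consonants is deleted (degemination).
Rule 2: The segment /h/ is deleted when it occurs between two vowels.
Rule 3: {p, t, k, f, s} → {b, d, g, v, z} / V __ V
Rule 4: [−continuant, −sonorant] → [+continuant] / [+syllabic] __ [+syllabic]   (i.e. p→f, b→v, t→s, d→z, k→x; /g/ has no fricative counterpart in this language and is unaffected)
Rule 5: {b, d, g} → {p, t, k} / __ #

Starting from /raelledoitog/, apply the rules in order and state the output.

Rule 1 (degemination): /ll/ is a geminate; the first /l/ deletes. /raelledoitog/ → raeledoitog.
Rule 2 (intervocalic h-deletion): no segment meets the environment; /raeledoitog/ is unchanged.
Rule 3 (intervocalic voicing): /t/ is a voiceless obstruent between vowels /i/ and /o/, so it voices to [d]. /raeledoitog/ → raeledoidog.
Rule 4 (intervocalic spirantization): /d/ is a stop between vowels /e/ and /o/, so it spirantizes to the fricative [z]. /d/ is a stop between vowels /i/ and /o/, so it spirantizes to the fricative [z]. /raeledoidog/ → raelezoizog.
Rule 5 (final devoicing): /g/ is a voiced stop in word-final position, so it devoices to [k]. /raelezoizog/ → raelezoizok.

raelezoizok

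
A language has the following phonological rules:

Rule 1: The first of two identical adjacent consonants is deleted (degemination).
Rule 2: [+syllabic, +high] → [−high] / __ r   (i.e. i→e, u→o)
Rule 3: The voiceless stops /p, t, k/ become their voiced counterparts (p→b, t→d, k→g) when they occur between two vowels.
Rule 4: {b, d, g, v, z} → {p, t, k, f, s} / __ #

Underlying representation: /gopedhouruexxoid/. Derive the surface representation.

Rule 1 (degemination): /xx/ is a geminate; the first /x/ deletes. /gopedhouruexxoid/ → gopedhouruexoid.
Rule 2 (pre-rhotic lowering): /u/ is a high vowel immediately before /r/, so it lowers to [o]. /gopedhouruexoid/ → gopedhooruexoid.
Rule 3 (intervocalic voicing): /p/ is a voiceless stop between vowels /o/ and /e/, so it voices to [b]. /gopedhooruexoid/ → gobedhooruexoid.
Rule 4 (final devoicing): /d/ is a voiced obstruent in word-final position, so it devoices to [t]. /gobedhooruexoid/ → gobedhooruexoit.

gobedhooruexoit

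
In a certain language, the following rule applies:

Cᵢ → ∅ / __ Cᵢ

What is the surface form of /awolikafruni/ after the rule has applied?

No segment of /awolikafruni/ meets the structural description of the rule, so the form surfaces unchanged.

awolikafruni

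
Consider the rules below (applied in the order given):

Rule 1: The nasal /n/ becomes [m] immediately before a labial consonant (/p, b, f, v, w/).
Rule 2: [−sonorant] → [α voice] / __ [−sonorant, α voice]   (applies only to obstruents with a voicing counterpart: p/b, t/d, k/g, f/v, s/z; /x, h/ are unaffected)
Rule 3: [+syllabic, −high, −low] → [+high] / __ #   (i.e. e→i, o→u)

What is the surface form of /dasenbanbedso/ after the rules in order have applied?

Rule 1 (nasal place assimilation): /n/ precedes the labial consonant /b/, so it assimilates in place to [m]. /n/ precedes the labial consonant /b/, so it assimilates in place to [m]. /dasenbanbedso/ → dasembambedso.
Rule 2 (regressive voicing assimilation): /d/ precedes the voiceless obstruent /s/, so it devoices to [t] by assimilation. /dasembambedso/ → dasembambetso.
Rule 3 (final vowel raising): /o/ is a mid vowel in word-final position, so it raises to [u]. /dasembambetso/ → dasembambetsu.

dasembambetsu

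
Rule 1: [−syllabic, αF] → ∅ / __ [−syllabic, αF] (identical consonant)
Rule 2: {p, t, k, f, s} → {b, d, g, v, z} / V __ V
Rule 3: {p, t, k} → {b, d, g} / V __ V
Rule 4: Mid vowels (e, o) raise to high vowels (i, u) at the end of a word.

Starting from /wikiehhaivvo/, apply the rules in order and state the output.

Rule 1 (degemination): /hh/ is a geminate; the first /h/ deletes. /vv/ is a geminate; the first /v/ deletes. /wikiehhaivvo/ → wikiehaivo.
Rule 2 (intervocalic voicing): /k/ is a voiceless obstruent between vowels /i/ and /i/, so it voices to [g]. /wikiehaivo/ → wigiehaivo.
Rule 3 (intervocalic voicing): no segment meets the environment; /wigiehaivo/ is unchanged.
Rule 4 (final vowel raising): /o/ is a mid vowel in word-final position, so it raises to [u]. /wigiehaivo/ → wigiehaivu.

wigiehaivu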